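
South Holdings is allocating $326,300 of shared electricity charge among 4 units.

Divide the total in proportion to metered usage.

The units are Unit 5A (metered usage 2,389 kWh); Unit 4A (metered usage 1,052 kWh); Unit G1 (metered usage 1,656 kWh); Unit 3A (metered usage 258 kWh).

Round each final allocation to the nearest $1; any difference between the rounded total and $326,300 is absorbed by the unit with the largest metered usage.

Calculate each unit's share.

Total metered usage = 2,389 + 1,052 + 1,656 + 258 = 5,355.
Pro-rata amounts: Unit 5A 145,570.63; Unit 4A 64,102.26; Unit G1 100,906.22; Unit 3A 15,720.90.
Rounded to nearest $1: Unit 5A $145,571; Unit 4A $64,102; Unit G1 $100,906; Unit 3A $15,721. Sum = $326,300.
Sum already equals the total — no adjustment.

Unit 5A: $145,571; Unit 4A: $64,102; Unit G1: $100,906; Unit 3A: $15,721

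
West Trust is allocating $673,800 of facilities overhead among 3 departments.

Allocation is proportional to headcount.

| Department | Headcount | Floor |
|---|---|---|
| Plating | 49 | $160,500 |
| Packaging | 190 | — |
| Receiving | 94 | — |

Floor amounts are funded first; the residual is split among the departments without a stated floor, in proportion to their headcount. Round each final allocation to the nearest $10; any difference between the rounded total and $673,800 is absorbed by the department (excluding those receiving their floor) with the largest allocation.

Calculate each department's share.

Minimums first: Plating $160,500. Residual $513,300.
Residual split over remaining headcount 284: Packaging 343,404.93 → $343,400; Receiving 169,895.07 → $169,900.

Plating: $160,500; Packaging: $343,400; Receiving: $169,900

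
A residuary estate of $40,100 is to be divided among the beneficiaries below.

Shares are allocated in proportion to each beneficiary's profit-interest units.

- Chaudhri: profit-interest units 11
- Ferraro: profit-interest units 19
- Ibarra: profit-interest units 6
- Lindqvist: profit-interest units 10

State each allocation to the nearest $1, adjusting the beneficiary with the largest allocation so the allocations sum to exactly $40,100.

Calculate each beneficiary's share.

Chaudhri: $9,589 · Ferraro: $16,564 · Ibarra: $5,230 · Lindqvist: $8,717

Total profit-interest units = 46.
Raw shares: Chaudhri 11/46 × $40,100 = 9,589.13; Ferraro 19/46 × $40,100 = 16,563.04; Ibarra 6/46 × $40,100 = 5,230.43; Lindqvist 10/46 × $40,100 = 8,717.39.
Rounded to nearest $1: Chaudhri $9,589; Ferraro $16,563; Ibarra $5,230; Lindqvist $8,717. Sum = $40,099.
Difference $40,100 − $40,099 = +$1 applied to largest allocation (Ferraro): Ferraro becomes $16,564.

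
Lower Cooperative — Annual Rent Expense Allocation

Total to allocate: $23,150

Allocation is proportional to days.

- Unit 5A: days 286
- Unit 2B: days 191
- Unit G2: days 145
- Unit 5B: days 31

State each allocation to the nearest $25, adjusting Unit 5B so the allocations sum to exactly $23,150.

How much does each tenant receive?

Unit 5A: $10,150 · Unit 2B: $6,775 · Unit G2: $5,150 · Unit 5B: $1,075

Days total: 653.
Proportional shares: Unit 5A 286/653 × $23,150 = 10,139.20; Unit 2B 191/653 × $23,150 = 6,771.29; Unit G2 145/653 × $23,150 = 5,140.51; Unit 5B 31/653 × $23,150 = 1,099.00.
Rounded to nearest $25: Unit 5A $10,150; Unit 2B $6,775; Unit G2 $5,150; Unit 5B $1,100. Sum = $23,175.
Difference $23,150 − $23,175 = −$25 applied to Unit 5B: Unit 5B becomes $1,075.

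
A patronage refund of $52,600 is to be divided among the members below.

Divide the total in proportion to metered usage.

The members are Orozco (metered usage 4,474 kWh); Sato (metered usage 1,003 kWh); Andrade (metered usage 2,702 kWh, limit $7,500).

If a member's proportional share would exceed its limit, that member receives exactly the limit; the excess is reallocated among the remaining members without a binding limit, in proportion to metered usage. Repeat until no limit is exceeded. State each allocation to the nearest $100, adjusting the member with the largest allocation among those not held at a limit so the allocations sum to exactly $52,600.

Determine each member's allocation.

Total metered usage = 8,179.
Pro-rata shares before constraints: Orozco 28,772.76; Sato 6,450.40; Andrade 17,376.84.
Cap binds for Andrade ($7,500); residual $45,100 reallocated over remaining metered usage 5,477.
Remaining shares: Orozco 36,840.86 → $36,800; Sato 8,259.14 → $8,300.

Orozco: $36,800 | Sato: $8,300 | Andrade: $7,500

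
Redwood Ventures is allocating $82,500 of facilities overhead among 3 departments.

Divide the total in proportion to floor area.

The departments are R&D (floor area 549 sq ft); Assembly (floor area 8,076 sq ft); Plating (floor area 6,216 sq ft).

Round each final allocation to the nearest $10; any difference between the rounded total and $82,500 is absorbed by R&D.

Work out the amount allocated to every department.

R&D: $3,060; Assembly: $44,890; Plating: $34,550

Floor area total: 14,841.
Unrounded shares: R&D 549/14,841 × $82,500 = 3,051.85; Assembly 8,076/14,841 × $82,500 = 44,893.88; Plating 6,216/14,841 × $82,500 = 34,554.28.
At nearest $10: R&D $3,050; Assembly $44,890; Plating $34,550. Sum = $82,490.
Difference $82,500 − $82,490 = +$10 applied to R&D: R&D becomes $3,060.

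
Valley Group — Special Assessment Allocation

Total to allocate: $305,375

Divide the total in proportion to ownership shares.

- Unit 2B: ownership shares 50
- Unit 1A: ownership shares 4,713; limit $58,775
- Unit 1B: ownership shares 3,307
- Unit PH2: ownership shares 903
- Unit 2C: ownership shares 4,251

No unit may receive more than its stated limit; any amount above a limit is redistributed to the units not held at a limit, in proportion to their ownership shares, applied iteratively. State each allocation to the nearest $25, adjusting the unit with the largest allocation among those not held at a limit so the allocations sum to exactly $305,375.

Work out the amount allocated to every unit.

Sum of ownership shares: 13,224.
Unconstrained shares: Unit 2B 1,154.62; Unit 1A 108,834.87; Unit 1B 76,366.84; Unit PH2 20,852.51; Unit 2C 98,166.15.
Held at cap: Unit 1A ($58,775); residual $246,600 reallocated over remaining ownership shares 8,511.
Shares after redistribution: Unit 2B 1,448.71 → $1,450; Unit 1B 95,817.91 → $95,825; Unit PH2 26,163.76 → $26,175; Unit 2C 123,169.62 → $123,175.
Rounding difference −$25 applied to Unit 2C → $123,150.

Unit 2B: $1,450 | Unit 1A: $58,775 | Unit 1B: $95,825 | Unit PH2: $26,175 | Unit 2C: $123,150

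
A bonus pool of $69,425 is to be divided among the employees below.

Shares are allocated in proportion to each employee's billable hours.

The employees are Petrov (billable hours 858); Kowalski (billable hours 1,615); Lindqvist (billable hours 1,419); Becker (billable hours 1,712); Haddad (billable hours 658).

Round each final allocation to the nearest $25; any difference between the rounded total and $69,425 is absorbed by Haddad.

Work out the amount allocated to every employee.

Petrov: $9,500 · Kowalski: $17,900 · Lindqvist: $15,725 · Becker: $18,975 · Haddad: $7,325

Billable hours total: 6,262.
Raw shares: Petrov 858/6,262 × $69,425 = 9,512.40; Kowalski 1,615/6,262 × $69,425 = 17,905.04; Lindqvist 1,419/6,262 × $69,425 = 15,732.05; Becker 1,712/6,262 × $69,425 = 18,980.45; Haddad 658/6,262 × $69,425 = 7,295.06.
After rounding ($25): Petrov $9,500; Kowalski $17,900; Lindqvist $15,725; Becker $18,975; Haddad $7,300. Sum = $69,400.
Difference $69,425 − $69,400 = +$25 applied to Haddad: Haddad becomes $7,325.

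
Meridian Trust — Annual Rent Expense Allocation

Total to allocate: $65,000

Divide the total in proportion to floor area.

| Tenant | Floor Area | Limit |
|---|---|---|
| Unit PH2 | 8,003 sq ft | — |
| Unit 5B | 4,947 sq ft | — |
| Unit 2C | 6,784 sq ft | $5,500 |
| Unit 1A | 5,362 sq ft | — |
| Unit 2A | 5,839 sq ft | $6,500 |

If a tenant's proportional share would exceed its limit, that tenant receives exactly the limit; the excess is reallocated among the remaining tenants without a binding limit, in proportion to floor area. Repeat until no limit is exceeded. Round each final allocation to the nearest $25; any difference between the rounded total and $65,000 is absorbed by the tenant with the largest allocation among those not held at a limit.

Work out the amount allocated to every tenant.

Unit PH2: $23,150 | Unit 5B: $14,325 | Unit 2C: $5,500 | Unit 1A: $15,525 | Unit 2A: $6,500

Sum of floor area: 30,935.
Proportional shares (ignoring caps): Unit PH2 16,815.74; Unit 5B 10,394.54; Unit 2C 14,254.40; Unit 1A 11,266.53; Unit 2A 12,268.79.
Capped: Unit 2C ($5,500), Unit 2A ($6,500); remaining pool $53,000 reallocated over remaining floor area 18,312.
Shares after redistribution: Unit PH2 23,162.90 → $23,175; Unit 5B 14,317.99 → $14,325; Unit 1A 15,519.11 → $15,525.
Rounding difference −$25 applied to Unit PH2 → $23,150.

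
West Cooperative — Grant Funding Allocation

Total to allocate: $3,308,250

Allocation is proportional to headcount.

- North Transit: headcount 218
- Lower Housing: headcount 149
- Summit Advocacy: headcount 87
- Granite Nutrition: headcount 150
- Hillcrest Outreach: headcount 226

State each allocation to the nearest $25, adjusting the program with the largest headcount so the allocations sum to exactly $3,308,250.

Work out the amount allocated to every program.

North Transit: $868,925 · Lower Housing: $593,900 · Summit Advocacy: $346,775 · Granite Nutrition: $597,875 · Hillcrest Outreach: $900,775

Total headcount = 830.
Raw shares: North Transit 218/830 × $3,308,250 = 868,913.86; Lower Housing 149/830 × $3,308,250 = 593,890.66; Summit Advocacy 87/830 × $3,308,250 = 346,768.37; Granite Nutrition 150/830 × $3,308,250 = 597,876.51; Hillcrest Outreach 226/830 × $3,308,250 = 900,800.60.
After rounding ($25): North Transit $868,925; Lower Housing $593,900; Summit Advocacy $346,775; Granite Nutrition $597,875; Hillcrest Outreach $900,800. Sum = $3,308,275.
Difference $3,308,250 − $3,308,275 = −$25 applied to largest headcount (Hillcrest Outreach): Hillcrest Outreach becomes $900,775.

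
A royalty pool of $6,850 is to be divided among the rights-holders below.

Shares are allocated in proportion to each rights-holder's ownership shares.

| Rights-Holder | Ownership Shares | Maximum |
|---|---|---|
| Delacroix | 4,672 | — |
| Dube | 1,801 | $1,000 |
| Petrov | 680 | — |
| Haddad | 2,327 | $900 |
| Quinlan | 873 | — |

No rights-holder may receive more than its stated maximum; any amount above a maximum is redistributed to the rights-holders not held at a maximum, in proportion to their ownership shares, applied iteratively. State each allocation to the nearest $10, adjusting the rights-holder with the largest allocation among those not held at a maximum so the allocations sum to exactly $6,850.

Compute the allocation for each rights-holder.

Total ownership shares = 10,353.
Unconstrained shares: Delacroix 3,091.20; Dube 1,191.62; Petrov 449.92; Haddad 1,539.65; Quinlan 577.62.
Cap binds for Dube ($1,000), Haddad ($900); residual $4,950 reallocated over remaining ownership shares 6,225.
Redistributed shares: Delacroix 3,715.08 → $3,720; Petrov 540.72 → $540; Quinlan 694.19 → $690.

Delacroix: $3,720 · Dube: $1,000 · Petrov: $540 · Haddad: $900 · Quinlan: $690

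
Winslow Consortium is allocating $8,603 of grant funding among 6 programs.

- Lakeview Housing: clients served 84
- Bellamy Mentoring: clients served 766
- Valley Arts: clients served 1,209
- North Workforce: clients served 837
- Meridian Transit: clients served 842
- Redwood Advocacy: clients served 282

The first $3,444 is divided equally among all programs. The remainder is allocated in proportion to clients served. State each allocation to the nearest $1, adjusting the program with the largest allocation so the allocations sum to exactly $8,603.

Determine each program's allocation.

Lakeview Housing: $682 · Bellamy Mentoring: $1,557 · Valley Arts: $2,125 · North Workforce: $1,648 · Meridian Transit: $1,655 · Redwood Advocacy: $936

$3,444 shared equally gives $574 per program.
Remainder $5,159 by clients served (total 4,020): Lakeview Housing 107.80 → $108; Bellamy Mentoring 983.03 → $983; Valley Arts 1,551.55 → $1,552; North Workforce 1,074.15 → $1,074; Meridian Transit 1,080.57 → $1,081; Redwood Advocacy 361.90 → $362.
Rounding difference −$1 on remainder applied to Valley Arts.
Totals: Lakeview Housing $574 + $108 = $682; Bellamy Mentoring $574 + $983 = $1,557; Valley Arts $574 + $1,551 = $2,125; North Workforce $574 + $1,074 = $1,648; Meridian Transit $574 + $1,081 = $1,655; Redwood Advocacy $574 + $362 = $936.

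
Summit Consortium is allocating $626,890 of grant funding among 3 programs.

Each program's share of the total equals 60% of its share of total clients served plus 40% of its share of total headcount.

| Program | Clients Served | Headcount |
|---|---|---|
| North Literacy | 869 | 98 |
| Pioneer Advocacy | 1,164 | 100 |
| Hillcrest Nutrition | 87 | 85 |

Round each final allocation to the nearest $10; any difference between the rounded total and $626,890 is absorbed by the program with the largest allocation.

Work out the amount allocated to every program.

Clients served total 2,120; headcount total 283.
Blended shares (60% clients served + 40% headcount): North Literacy 0.3845; Pioneer Advocacy 0.4708; Hillcrest Nutrition 0.1448.
Pro-rata amounts: North Literacy 241,013.69; Pioneer Advocacy 295,125.22; Hillcrest Nutrition 90,751.09.
At nearest $10: North Literacy $241,010; Pioneer Advocacy $295,130; Hillcrest Nutrition $90,750. Sum = $626,890.
Rounded total matches; no reconciliation needed.

North Literacy: $241,010; Pioneer Advocacy: $295,130; Hillcrest Nutrition: $90,750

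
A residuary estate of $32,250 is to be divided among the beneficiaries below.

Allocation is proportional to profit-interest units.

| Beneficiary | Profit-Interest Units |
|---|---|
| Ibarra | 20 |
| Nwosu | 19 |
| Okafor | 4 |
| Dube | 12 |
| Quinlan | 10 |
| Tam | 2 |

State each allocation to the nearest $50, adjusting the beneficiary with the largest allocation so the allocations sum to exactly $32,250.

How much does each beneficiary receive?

Ibarra: $9,600 | Nwosu: $9,150 | Okafor: $1,950 | Dube: $5,800 | Quinlan: $4,800 | Tam: $950

Sum of profit-interest units: 67.
Proportional shares: Ibarra 20/67 × $32,250 = 9,626.87; Nwosu 19/67 × $32,250 = 9,145.52; Okafor 4/67 × $32,250 = 1,925.37; Dube 12/67 × $32,250 = 5,776.12; Quinlan 10/67 × $32,250 = 4,813.43; Tam 2/67 × $32,250 = 962.69.
After rounding ($50): Ibarra $9,650; Nwosu $9,150; Okafor $1,950; Dube $5,800; Quinlan $4,800; Tam $950. Sum = $32,300.
Difference $32,250 − $32,300 = −$50 applied to largest allocation (Ibarra): Ibarra becomes $9,600.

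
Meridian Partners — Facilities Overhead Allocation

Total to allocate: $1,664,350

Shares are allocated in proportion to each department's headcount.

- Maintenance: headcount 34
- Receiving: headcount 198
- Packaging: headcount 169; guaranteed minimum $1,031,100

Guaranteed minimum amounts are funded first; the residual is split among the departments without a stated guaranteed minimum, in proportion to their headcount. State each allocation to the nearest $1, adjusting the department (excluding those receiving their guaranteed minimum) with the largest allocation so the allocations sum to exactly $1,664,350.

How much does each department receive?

Maintenance: $92,804 | Receiving: $540,446 | Packaging: $1,031,100

Minimums first: Packaging $1,031,100. Remaining pool $633,250.
Remaining pool split over remaining headcount 232: Maintenance 92,803.88 → $92,804; Receiving 540,446.12 → $540,446.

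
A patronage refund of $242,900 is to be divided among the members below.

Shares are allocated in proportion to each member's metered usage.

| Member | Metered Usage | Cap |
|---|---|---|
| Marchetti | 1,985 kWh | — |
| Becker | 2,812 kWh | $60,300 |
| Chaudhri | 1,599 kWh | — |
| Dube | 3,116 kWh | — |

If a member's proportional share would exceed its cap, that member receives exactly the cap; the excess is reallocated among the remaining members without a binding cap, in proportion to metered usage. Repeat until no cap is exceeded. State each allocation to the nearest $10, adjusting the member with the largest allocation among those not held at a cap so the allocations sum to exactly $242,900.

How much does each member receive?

Sum of metered usage: 9,512.
Unconstrained shares: Marchetti 50,689.29; Becker 71,807.70; Chaudhri 40,832.33; Dube 79,570.69.
Capped: Becker ($60,300); remaining pool $182,600 reallocated over remaining metered usage 6,700.
Redistributed shares: Marchetti 54,098.66 → $54,100; Chaudhri 43,578.72 → $43,580; Dube 84,922.63 → $84,920.

Marchetti: $54,100 | Becker: $60,300 | Chaudhri: $43,580 | Dube: $84,920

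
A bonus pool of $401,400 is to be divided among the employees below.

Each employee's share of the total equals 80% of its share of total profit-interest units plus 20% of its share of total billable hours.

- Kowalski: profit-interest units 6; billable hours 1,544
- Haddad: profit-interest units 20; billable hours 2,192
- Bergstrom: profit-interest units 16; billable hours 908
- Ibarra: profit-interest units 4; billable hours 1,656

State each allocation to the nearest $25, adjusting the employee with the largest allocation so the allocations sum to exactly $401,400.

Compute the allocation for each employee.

Kowalski: $61,550 · Haddad: $167,550 · Bergstrom: $123,275 · Ibarra: $49,025

Totals — profit-interest units 46, billable hours 6,300.
Composite weights (80% profit-interest units + 20% billable hours): Kowalski 0.1534; Haddad 0.4174; Bergstrom 0.3071; Ibarra 0.1221.
Raw shares: Kowalski 61,560.19; Haddad 167,549.73; Bergstrom 123,264.43; Ibarra 49,025.65.
At nearest $25: Kowalski $61,550; Haddad $167,550; Bergstrom $123,275; Ibarra $49,025. Sum = $401,400.
Rounded total matches; no reconciliation needed.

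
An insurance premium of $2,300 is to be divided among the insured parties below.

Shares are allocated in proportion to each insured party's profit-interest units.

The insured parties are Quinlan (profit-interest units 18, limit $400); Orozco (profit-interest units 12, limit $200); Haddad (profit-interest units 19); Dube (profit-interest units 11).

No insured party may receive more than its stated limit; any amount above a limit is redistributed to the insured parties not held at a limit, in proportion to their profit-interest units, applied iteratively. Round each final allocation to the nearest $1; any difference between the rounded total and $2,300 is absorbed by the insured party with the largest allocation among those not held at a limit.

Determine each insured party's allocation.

Combined profit-interest units = 60.
Unconstrained shares: Quinlan 690.00; Orozco 460.00; Haddad 728.33; Dube 421.67.
Cap binds for Quinlan ($400), Orozco ($200); residual $1,700 reallocated over remaining profit-interest units 30.
Redistributed shares: Haddad 1,076.67 → $1,077; Dube 623.33 → $623.

Quinlan: $400 | Orozco: $200 | Haddad: $1,077 | Dube: $623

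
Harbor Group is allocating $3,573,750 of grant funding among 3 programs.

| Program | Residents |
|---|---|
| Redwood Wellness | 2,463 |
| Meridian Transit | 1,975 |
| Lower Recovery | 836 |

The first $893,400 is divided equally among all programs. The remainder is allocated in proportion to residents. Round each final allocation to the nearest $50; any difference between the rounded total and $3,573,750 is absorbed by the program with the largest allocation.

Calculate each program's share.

$893,400 shared equally gives $297,800 per program.
Remainder $2,680,350 by residents (total 5,274): Redwood Wellness 1,251,744.80 → $1,251,750; Meridian Transit 1,003,733.65 → $1,003,750; Lower Recovery 424,871.56 → $424,850.
Totals: Redwood Wellness $297,800 + $1,251,750 = $1,549,550; Meridian Transit $297,800 + $1,003,750 = $1,301,550; Lower Recovery $297,800 + $424,850 = $722,650.

Redwood Wellness: $1,549,550 | Meridian Transit: $1,301,550 | Lower Recovery: $722,650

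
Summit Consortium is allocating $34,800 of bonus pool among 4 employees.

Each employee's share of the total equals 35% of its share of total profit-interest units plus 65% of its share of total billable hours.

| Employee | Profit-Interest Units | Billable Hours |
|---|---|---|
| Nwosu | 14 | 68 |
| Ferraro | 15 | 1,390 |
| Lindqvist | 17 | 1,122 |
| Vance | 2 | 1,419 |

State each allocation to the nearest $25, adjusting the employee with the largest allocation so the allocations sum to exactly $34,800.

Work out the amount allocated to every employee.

Nwosu: $3,925; Ferraro: $11,700; Lindqvist: $10,650; Vance: $8,525

Totals — profit-interest units 48, billable hours 3,999.
Combined weights (35% profit-interest units + 65% billable hours): Nwosu 0.1131; Ferraro 0.3353; Lindqvist 0.3063; Vance 0.2452.
Pro-rata amounts: Nwosu 3,937.14; Ferraro 11,668.67; Lindqvist 10,660.25; Vance 8,533.95.
At nearest $25: Nwosu $3,925; Ferraro $11,675; Lindqvist $10,650; Vance $8,525. Sum = $34,775.
Difference $34,800 − $34,775 = +$25 applied to largest allocation (Ferraro): Ferraro becomes $11,700.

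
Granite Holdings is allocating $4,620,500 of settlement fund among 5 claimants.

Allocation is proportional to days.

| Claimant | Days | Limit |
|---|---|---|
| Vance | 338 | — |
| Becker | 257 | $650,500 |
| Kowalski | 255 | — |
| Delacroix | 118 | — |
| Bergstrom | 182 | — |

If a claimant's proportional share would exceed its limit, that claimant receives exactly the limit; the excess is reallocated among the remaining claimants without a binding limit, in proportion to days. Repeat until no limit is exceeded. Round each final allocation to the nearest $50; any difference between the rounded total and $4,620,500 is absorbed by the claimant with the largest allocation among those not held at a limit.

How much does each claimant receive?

Sum of days: 1,150.
Proportional shares (ignoring caps): Vance 1,358,025.22; Becker 1,032,581.30; Kowalski 1,024,545.65; Delacroix 474,103.48; Bergstrom 731,244.35.
Cap binds for Becker ($650,500); residual $3,970,000 reallocated over remaining days 893.
Remaining shares: Vance 1,502,642.78 → $1,502,650; Kowalski 1,133,650.62 → $1,133,650; Delacroix 524,591.27 → $524,600; Bergstrom 809,115.34 → $809,100.

Vance: $1,502,650; Becker: $650,500; Kowalski: $1,133,650; Delacroix: $524,600; Bergstrom: $809,100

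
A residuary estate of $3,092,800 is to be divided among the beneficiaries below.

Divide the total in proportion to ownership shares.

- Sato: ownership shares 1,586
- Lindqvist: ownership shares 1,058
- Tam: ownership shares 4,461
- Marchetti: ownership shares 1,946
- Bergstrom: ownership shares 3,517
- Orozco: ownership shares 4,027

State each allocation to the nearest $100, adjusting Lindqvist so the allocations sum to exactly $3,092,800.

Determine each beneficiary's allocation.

Sato: $295,600 | Lindqvist: $197,100 | Tam: $831,400 | Marchetti: $362,700 | Bergstrom: $655,500 | Orozco: $750,500

Sum of ownership shares: 16,595.
Proportional shares: Sato 1,586/16,595 × $3,092,800 = 295,581.85; Lindqvist 1,058/16,595 × $3,092,800 = 197,178.81; Tam 4,461/16,595 × $3,092,800 = 831,393.84; Marchetti 1,946/16,595 × $3,092,800 = 362,674.83; Bergstrom 3,517/16,595 × $3,092,800 = 655,461.14; Orozco 4,027/16,595 × $3,092,800 = 750,509.53.
Rounded to nearest $100: Sato $295,600; Lindqvist $197,200; Tam $831,400; Marchetti $362,700; Bergstrom $655,500; Orozco $750,500. Sum = $3,092,900.
Difference $3,092,800 − $3,092,900 = −$100 applied to Lindqvist: Lindqvist becomes $197,100.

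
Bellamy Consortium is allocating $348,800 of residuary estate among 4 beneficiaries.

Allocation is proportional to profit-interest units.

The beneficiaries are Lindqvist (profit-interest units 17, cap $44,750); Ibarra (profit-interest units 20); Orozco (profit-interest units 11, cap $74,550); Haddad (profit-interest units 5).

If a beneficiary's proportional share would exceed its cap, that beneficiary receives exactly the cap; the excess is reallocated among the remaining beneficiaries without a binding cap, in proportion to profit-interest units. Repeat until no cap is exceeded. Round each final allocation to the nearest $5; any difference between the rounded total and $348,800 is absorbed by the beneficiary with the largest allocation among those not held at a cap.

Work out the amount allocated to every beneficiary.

Profit-interest units total: 53.
Proportional shares (ignoring caps): Lindqvist 111,879.25; Ibarra 131,622.64; Orozco 72,392.45; Haddad 32,905.66.
Capped: Lindqvist ($44,750); remaining pool $304,050 reallocated over remaining profit-interest units 36.
Capped: Orozco ($74,550); remaining pool $229,500 reallocated over remaining profit-interest units 25.
Remaining shares: Ibarra 183,600.00 → $183,600; Haddad 45,900.00 → $45,900.

Lindqvist: $44,750 | Ibarra: $183,600 | Orozco: $74,550 | Haddad: $45,900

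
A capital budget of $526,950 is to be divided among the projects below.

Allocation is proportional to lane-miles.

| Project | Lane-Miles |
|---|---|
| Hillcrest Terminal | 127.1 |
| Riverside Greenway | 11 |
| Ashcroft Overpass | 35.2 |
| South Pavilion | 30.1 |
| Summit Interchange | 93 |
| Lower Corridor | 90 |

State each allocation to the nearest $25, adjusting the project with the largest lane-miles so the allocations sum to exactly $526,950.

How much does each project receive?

Hillcrest Terminal: $173,350 | Riverside Greenway: $15,000 | Ashcroft Overpass: $48,000 | South Pavilion: $41,050 | Summit Interchange: $126,825 | Lower Corridor: $122,725

Combined lane-miles = 386.4.
Raw shares: Hillcrest Terminal 127.1/386.4 × $526,950 = 173,331.64; Riverside Greenway 11/386.4 × $526,950 = 15,001.16; Ashcroft Overpass 35.2/386.4 × $526,950 = 48,003.73; South Pavilion 30.1/386.4 × $526,950 = 41,048.64; Summit Interchange 93/386.4 × $526,950 = 126,828.03; Lower Corridor 90/386.4 × $526,950 = 122,736.80.
At nearest $25: Hillcrest Terminal $173,325; Riverside Greenway $15,000; Ashcroft Overpass $48,000; South Pavilion $41,050; Summit Interchange $126,825; Lower Corridor $122,725. Sum = $526,925.
Difference $526,950 − $526,925 = +$25 applied to largest lane-miles (Hillcrest Terminal): Hillcrest Terminal becomes $173,350.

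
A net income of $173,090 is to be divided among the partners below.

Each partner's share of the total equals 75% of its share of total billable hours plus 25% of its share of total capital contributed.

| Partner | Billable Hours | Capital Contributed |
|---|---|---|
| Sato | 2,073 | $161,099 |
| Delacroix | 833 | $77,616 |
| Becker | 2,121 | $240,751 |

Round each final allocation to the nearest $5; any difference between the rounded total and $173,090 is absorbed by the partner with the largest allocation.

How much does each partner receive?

Totals — billable hours 5,027, capital contributed 479,466.
Composite weights (75% billable hours + 25% capital contributed): Sato 0.3933; Delacroix 0.1647; Becker 0.4420.
Raw shares: Sato 68,072.67; Delacroix 28,516.39; Becker 76,500.94.
After rounding ($5): Sato $68,075; Delacroix $28,515; Becker $76,500. Sum = $173,090.
No rounding difference to absorb.

Sato: $68,075; Delacroix: $28,515; Becker: $76,500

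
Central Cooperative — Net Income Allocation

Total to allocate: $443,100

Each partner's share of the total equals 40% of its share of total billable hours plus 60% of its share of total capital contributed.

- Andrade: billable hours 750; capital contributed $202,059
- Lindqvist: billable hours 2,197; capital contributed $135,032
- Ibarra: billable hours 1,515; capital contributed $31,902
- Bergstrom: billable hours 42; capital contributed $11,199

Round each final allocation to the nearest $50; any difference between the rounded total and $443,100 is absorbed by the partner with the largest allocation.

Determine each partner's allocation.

Totals — billable hours 4,504, capital contributed 380,192.
Blended shares (40% billable hours + 60% capital contributed): Andrade 0.3855; Lindqvist 0.4082; Ibarra 0.1849; Bergstrom 0.0214.
Proportional shares: Andrade 170,809.23; Lindqvist 180,880.60; Ibarra 81,926.18; Bergstrom 9,483.99.
After rounding ($50): Andrade $170,800; Lindqvist $180,900; Ibarra $81,950; Bergstrom $9,500. Sum = $443,150.
Difference $443,100 − $443,150 = −$50 applied to largest allocation (Lindqvist): Lindqvist becomes $180,850.

Andrade: $170,800; Lindqvist: $180,850; Ibarra: $81,950; Bergstrom: $9,500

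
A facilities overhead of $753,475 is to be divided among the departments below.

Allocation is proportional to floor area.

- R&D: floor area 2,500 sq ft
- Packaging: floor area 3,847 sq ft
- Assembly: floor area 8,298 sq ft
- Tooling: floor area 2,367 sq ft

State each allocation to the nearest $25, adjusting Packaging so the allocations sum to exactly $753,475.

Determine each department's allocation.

R&D: $110,725 · Packaging: $170,400 · Assembly: $367,525 · Tooling: $104,825

Floor area total: 17,012.
Raw shares: R&D 2,500/17,012 × $753,475 = 110,726.99; Packaging 3,847/17,012 × $753,475 = 170,386.69; Assembly 8,298/17,012 × $753,475 = 367,525.01; Tooling 2,367/17,012 × $753,475 = 104,836.31.
At nearest $25: R&D $110,725; Packaging $170,375; Assembly $367,525; Tooling $104,825. Sum = $753,450.
Difference $753,475 − $753,450 = +$25 applied to Packaging: Packaging becomes $170,400.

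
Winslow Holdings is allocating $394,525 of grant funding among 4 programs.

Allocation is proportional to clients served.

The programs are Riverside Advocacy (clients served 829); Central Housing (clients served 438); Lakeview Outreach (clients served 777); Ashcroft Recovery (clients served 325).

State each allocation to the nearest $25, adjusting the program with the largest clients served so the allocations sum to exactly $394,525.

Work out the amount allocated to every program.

Riverside Advocacy: $138,050 | Central Housing: $72,950 | Lakeview Outreach: $129,400 | Ashcroft Recovery: $54,125

Sum of clients served: 829 + 438 + 777 + 325 = 2,369.
Proportional shares: Riverside Advocacy 138,058.77; Central Housing 72,942.99; Lakeview Outreach 129,398.87; Ashcroft Recovery 54,124.37.
After rounding ($25): Riverside Advocacy $138,050; Central Housing $72,950; Lakeview Outreach $129,400; Ashcroft Recovery $54,125. Sum = $394,525.
Sum already equals the total — no adjustment.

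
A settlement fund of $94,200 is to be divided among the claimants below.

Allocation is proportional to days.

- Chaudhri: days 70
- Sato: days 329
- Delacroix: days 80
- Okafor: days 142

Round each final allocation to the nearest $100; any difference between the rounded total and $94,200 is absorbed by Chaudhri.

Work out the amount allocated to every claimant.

Chaudhri: $10,700; Sato: $49,900; Delacroix: $12,100; Okafor: $21,500

Combined days = 621.
Raw shares: Chaudhri 70/621 × $94,200 = 10,618.36; Sato 329/621 × $94,200 = 49,906.28; Delacroix 80/621 × $94,200 = 12,135.27; Okafor 142/621 × $94,200 = 21,540.10.
At nearest $100: Chaudhri $10,600; Sato $49,900; Delacroix $12,100; Okafor $21,500. Sum = $94,100.
Difference $94,200 − $94,100 = +$100 applied to Chaudhri: Chaudhri becomes $10,700.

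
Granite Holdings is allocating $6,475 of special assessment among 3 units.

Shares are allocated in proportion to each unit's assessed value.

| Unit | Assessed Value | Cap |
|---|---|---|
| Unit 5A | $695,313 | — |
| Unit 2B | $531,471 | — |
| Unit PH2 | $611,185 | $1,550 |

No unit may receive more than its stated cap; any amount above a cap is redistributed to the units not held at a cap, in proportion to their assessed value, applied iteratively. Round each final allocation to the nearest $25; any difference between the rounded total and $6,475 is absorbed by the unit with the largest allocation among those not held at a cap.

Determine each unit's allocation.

Unit 5A: $2,800 · Unit 2B: $2,125 · Unit PH2: $1,550

Sum of assessed value: 1,837,969.
Proportional shares (ignoring caps): Unit 5A 2,449.53; Unit 2B 1,872.32; Unit PH2 2,153.15.
Cap binds for Unit PH2 ($1,550); residual $4,925 reallocated over remaining assessed value 1,226,784.
Redistributed shares: Unit 5A 2,791.38 → $2,800; Unit 2B 2,133.62 → $2,125.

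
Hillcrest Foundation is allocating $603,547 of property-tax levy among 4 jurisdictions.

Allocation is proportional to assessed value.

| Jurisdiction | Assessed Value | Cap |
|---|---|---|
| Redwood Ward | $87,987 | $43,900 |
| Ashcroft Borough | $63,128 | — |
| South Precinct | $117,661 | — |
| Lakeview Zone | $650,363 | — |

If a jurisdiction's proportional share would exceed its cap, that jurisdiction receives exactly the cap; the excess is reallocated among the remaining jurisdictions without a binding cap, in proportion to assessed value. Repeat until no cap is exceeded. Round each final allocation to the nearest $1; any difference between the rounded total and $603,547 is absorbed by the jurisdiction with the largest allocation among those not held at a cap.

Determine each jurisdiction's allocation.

Assessed value total: 919,139.
Proportional shares (ignoring caps): Redwood Ward 57,776.13; Ashcroft Borough 41,452.61; South Precinct 77,261.38; Lakeview Zone 427,056.88.
Cap binds for Redwood Ward ($43,900); residual $559,647 reallocated over remaining assessed value 831,152.
Remaining shares: Ashcroft Borough 42,506.54 → $42,507; South Precinct 79,225.73 → $79,226; Lakeview Zone 437,914.73 → $437,915.
Rounding difference −$1 applied to Lakeview Zone → $437,914.

Redwood Ward: $43,900 · Ashcroft Borough: $42,507 · South Precinct: $79,226 · Lakeview Zone: $437,914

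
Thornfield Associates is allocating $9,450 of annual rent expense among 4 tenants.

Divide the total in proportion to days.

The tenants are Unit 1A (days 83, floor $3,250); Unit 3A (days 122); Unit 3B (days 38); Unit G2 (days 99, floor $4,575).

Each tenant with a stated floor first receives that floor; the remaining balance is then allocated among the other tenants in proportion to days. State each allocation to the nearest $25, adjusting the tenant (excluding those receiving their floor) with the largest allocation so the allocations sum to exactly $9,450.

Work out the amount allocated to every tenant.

Fund the minimums — Unit 1A $3,250; Unit G2 $4,575. Remaining pool $1,625.
Remaining pool split over remaining days 160: Unit 3A 1,239.06 → $1,250; Unit 3B 385.94 → $375.

Unit 1A: $3,250; Unit 3A: $1,250; Unit 3B: $375; Unit G2: $4,575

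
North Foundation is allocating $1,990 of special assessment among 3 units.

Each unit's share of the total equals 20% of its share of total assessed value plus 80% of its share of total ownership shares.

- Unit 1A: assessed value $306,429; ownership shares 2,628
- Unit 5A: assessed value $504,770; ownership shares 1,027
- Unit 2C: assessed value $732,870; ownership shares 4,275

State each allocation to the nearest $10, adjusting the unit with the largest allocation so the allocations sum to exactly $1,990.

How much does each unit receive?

Assessed value total 1,544,069; ownership shares total 7,930.
Composite weights (20% assessed value + 80% ownership shares): Unit 1A 0.3048; Unit 5A 0.1690; Unit 2C 0.5262.
Proportional shares: Unit 1A 606.57; Unit 5A 336.29; Unit 2C 1,047.14.
Rounded to nearest $10: Unit 1A $610; Unit 5A $340; Unit 2C $1,050. Sum = $2,000.
Difference $1,990 − $2,000 = −$10 applied to largest allocation (Unit 2C): Unit 2C becomes $1,040.

Unit 1A: $610; Unit 5A: $340; Unit 2C: $1,040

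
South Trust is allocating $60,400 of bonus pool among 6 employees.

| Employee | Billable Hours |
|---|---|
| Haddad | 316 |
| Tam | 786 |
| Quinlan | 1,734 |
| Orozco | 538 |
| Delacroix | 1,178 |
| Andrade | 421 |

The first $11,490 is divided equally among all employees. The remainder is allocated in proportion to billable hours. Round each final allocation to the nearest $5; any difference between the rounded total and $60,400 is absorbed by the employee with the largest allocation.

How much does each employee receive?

Equal tier: $11,490 ÷ 6 = $1,915 apiece.
Remainder $48,910 by billable hours (total 4,973): Haddad 3,107.89 → $3,110; Tam 7,730.40 → $7,730; Quinlan 17,054.08 → $17,055; Orozco 5,291.29 → $5,290; Delacroix 11,585.76 → $11,585; Andrade 4,140.58 → $4,140.
Totals: Haddad $1,915 + $3,110 = $5,025; Tam $1,915 + $7,730 = $9,645; Quinlan $1,915 + $17,055 = $18,970; Orozco $1,915 + $5,290 = $7,205; Delacroix $1,915 + $11,585 = $13,500; Andrade $1,915 + $4,140 = $6,055.

Haddad: $5,025 · Tam: $9,645 · Quinlan: $18,970 · Orozco: $7,205 · Delacroix: $13,500 · Andrade: $6,055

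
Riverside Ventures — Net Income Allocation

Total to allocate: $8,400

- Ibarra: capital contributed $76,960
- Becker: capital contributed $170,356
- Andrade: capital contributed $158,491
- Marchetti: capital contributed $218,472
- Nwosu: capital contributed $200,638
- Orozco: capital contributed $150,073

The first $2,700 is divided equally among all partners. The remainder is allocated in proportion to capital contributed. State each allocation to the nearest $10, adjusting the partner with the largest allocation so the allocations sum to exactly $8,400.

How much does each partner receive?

Ibarra: $900 · Becker: $1,450 · Andrade: $1,380 · Marchetti: $1,720 · Nwosu: $1,620 · Orozco: $1,330

Equal tier: $2,700 ÷ 6 = $450 apiece.
Remainder $5,700 by capital contributed (total 974,990): Ibarra 449.92 → $450; Becker 995.94 → $1,000; Andrade 926.57 → $930; Marchetti 1,277.23 → $1,280; Nwosu 1,172.97 → $1,170; Orozco 877.36 → $880.
Rounding difference −$10 on remainder applied to Marchetti.
Totals: Ibarra $450 + $450 = $900; Becker $450 + $1,000 = $1,450; Andrade $450 + $930 = $1,380; Marchetti $450 + $1,270 = $1,720; Nwosu $450 + $1,170 = $1,620; Orozco $450 + $880 = $1,330.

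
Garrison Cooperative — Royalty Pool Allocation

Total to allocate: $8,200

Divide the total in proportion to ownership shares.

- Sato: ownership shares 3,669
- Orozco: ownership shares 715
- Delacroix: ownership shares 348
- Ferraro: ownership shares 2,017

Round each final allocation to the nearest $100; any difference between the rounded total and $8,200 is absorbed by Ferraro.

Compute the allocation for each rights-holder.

Combined ownership shares = 6,749.
Pro-rata amounts: Sato 3,669/6,749 × $8,200 = 4,457.82; Orozco 715/6,749 × $8,200 = 868.72; Delacroix 348/6,749 × $8,200 = 422.82; Ferraro 2,017/6,749 × $8,200 = 2,450.64.
At nearest $100: Sato $4,500; Orozco $900; Delacroix $400; Ferraro $2,500. Sum = $8,300.
Difference $8,200 − $8,300 = −$100 applied to Ferraro: Ferraro becomes $2,400.

Sato: $4,500; Orozco: $900; Delacroix: $400; Ferraro: $2,400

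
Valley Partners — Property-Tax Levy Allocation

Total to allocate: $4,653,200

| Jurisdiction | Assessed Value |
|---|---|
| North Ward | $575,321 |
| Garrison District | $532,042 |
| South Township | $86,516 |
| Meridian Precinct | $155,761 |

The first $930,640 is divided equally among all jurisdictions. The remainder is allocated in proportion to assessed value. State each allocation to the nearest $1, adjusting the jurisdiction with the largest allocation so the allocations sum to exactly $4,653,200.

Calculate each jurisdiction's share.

$930,640 shared equally gives $232,660 per jurisdiction.
Remainder $3,722,560 by assessed value (total 1,349,640): North Ward 1,586,843.12 → $1,586,843; Garrison District 1,467,471.52 → $1,467,472; South Township 238,627.34 → $238,627; Meridian Precinct 429,618.02 → $429,618.
Totals: North Ward $232,660 + $1,586,843 = $1,819,503; Garrison District $232,660 + $1,467,472 = $1,700,132; South Township $232,660 + $238,627 = $471,287; Meridian Precinct $232,660 + $429,618 = $662,278.

North Ward: $1,819,503 | Garrison District: $1,700,132 | South Township: $471,287 | Meridian Precinct: $662,278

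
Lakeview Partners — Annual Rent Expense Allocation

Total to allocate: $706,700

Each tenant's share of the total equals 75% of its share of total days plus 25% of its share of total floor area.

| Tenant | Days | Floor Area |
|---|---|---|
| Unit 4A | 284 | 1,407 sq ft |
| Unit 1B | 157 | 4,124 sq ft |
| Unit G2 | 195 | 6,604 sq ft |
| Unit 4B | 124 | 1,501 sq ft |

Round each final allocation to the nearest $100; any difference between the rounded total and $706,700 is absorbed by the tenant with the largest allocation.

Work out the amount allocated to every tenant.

Days total 760; floor area total 13,636.
Composite weights (75% days + 25% floor area): Unit 4A 0.3061; Unit 1B 0.2305; Unit G2 0.3135; Unit 4B 0.1499.
Pro-rata amounts: Unit 4A 216,291.79; Unit 1B 162,924.66; Unit G2 221,558.06; Unit 4B 105,925.49.
After rounding ($100): Unit 4A $216,300; Unit 1B $162,900; Unit G2 $221,600; Unit 4B $105,900. Sum = $706,700.
No rounding difference to absorb.

Unit 4A: $216,300 · Unit 1B: $162,900 · Unit G2: $221,600 · Unit 4B: $105,900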